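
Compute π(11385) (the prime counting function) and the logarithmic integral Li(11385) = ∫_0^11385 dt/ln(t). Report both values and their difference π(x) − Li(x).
π(11385) = 1374;  Li(11385) ≈ 1395.44;  π(x) − Li(x) ≈ -21.44.

Direct count of primes ≤ 11385 gives π(11385) = 1374. Numerical evaluation of the logarithmic integral gives Li(11385) ≈ 1395.44. The difference π(x) − Li(x) ≈ -21.44 is typically negative for small/moderate x (Li(x) overestimates), though Littlewood's theorem shows this sign changes infinitely often.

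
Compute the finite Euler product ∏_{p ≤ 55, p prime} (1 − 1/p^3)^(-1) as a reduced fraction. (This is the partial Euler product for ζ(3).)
∏ = 16238292364256237331040396846411171054751/13509219810297755163480275884866445246464

The primes p ≤ 55 are [2, 3, 5, 7, 11, 13, 17, 19, 23, 29, 31, 37, 41, 43, 47, 53]. For each prime, (1 − 1/p^3)^(-1) = p^3 / (p^3 − 1). The product is (1 − 1/2^3)^(-1), (1 − 1/3^3)^(-1), (1 − 1/5^3)^(-1), (1 − 1/7^3)^(-1), (1 − 1/11^3)^(-1), (1 − 1/13^3)^(-1), (1 − 1/17^3)^(-1), (1 − 1/19^3)^(-1), (1 − 1/23^3)^(-1), (1 − 1/29^3)^(-1), (1 − 1/31^3)^(-1), (1 − 1/37^3)^(-1), (1 − 1/41^3)^(-1), (1 − 1/43^3)^(-1), (1 − 1/47^3)^(-1), (1 − 1/53^3)^(-1) = ∏ p^3 / (p^3 − 1) = 16238292364256237331040396846411171054751/13509219810297755163480275884866445246464.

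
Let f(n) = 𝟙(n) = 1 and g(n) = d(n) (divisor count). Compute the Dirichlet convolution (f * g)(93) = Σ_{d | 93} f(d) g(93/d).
(𝟙 * d)(93) = 9

Divisors of 93: [1, 3, 31, 93]. For each d | 93:
  d = 1: 𝟙(1) · d(93/1) = 1 · 4 = 4
  d = 3: 𝟙(3) · d(93/3) = 1 · 2 = 2
  d = 31: 𝟙(31) · d(93/31) = 1 · 2 = 2
  d = 93: 𝟙(93) · d(93/93) = 1 · 1 = 1
Summing: (𝟙 * d)(93) = 4 + 2 + 2 + 1 = 9.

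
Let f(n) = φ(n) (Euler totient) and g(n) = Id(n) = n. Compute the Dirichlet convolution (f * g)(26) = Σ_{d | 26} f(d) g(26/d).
(φ * Id)(26) = 75

Divisors of 26: [1, 2, 13, 26]. For each d | 26:
  d = 1: φ(1) · Id(26/1) = 1 · 26 = 26
  d = 2: φ(2) · Id(26/2) = 1 · 13 = 13
  d = 13: φ(13) · Id(26/13) = 12 · 2 = 24
  d = 26: φ(26) · Id(26/26) = 12 · 1 = 12
Summing: (φ * Id)(26) = 26 + 13 + 24 + 12 = 75.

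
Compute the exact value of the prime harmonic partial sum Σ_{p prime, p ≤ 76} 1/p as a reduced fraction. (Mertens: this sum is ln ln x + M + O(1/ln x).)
Σ 1/p = 71544353681891529224514036059/40729680599249024150621323470

π(76) = 21, so the primes ≤ 76 are [2, 3, 5, 7, 11, 13, 17, 19, 23, 29, 31, 37, 41, 43, 47, 53, 59, 61, 67, 71, 73]. Summing 1/p over these primes: 71544353681891529224514036059/40729680599249024150621323470 ≈ 1.7566. Mertens estimate ln ln(76) + 0.2615 ≈ 1.7272.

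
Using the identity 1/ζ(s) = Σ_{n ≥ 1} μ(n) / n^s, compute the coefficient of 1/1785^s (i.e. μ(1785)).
μ(1785) = 1

Factor n = 1785 = 3 · 5 · 7 · 17. μ(n) = 0 if any exponent ≥ 2 (not squarefree); otherwise μ(n) = (−1)^{ω(n)} where ω(n) is the number of distinct prime factors. Applying: μ(1785) = 1.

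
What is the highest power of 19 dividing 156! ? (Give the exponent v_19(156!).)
v_19(156!) = 8

Legendre's formula: v_p(n!) = Σ_{k ≥ 1} ⌊n / p^k⌋. For p = 19, n = 156, the terms are:
  ⌊156/19^1⌋ = ⌊156/19⌋ = 8
(the next term ⌊156/19^2⌋ = 0, terminating the sum). Summing: v_19(156!) = 8 = 8.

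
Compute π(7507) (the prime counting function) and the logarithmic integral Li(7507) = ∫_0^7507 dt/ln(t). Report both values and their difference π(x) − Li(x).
π(7507) = 951;  Li(7507) ≈ 971.37;  π(x) − Li(x) ≈ -20.37.

Direct count of primes ≤ 7507 gives π(7507) = 951. Numerical evaluation of the logarithmic integral gives Li(7507) ≈ 971.37. The difference π(x) − Li(x) ≈ -20.37 is typically negative for small/moderate x (Li(x) overestimates), though Littlewood's theorem shows this sign changes infinitely often.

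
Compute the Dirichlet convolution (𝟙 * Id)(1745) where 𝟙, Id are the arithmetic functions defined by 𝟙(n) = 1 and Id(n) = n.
(𝟙 * Id)(1745) = 2100

Divisors of 1745: [1, 5, 349, 1745]. For each d | 1745:
  d = 1: 𝟙(1) · Id(1745/1) = 1 · 1745 = 1745
  d = 5: 𝟙(5) · Id(1745/5) = 1 · 349 = 349
  d = 349: 𝟙(349) · Id(1745/349) = 1 · 5 = 5
  d = 1745: 𝟙(1745) · Id(1745/1745) = 1 · 1 = 1
Summing: (𝟙 * Id)(1745) = 1745 + 349 + 5 + 1 = 2100.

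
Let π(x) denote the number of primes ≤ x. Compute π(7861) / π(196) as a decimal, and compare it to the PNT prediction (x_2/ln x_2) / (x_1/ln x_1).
π(7861)/π(196) = 992/44 ≈ 22.5455;  PNT prediction ≈ 23.6007.

π(196) = 44 and π(7861) = 992, so π(7861)/π(196) ≈ 22.5455. The PNT-predicted ratio is (7861/ln(7861)) / (196/ln(196)) ≈ 23.6007. The two agree to within a few percent, as expected.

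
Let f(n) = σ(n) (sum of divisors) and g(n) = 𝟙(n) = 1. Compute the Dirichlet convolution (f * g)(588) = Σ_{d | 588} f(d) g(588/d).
(σ * 𝟙)(588) = 3630

Divisors of 588: [1, 2, 3, 4, 6, 7, 12, 14, 21, 28, 42, 49, 84, 98, 147, 196, 294, 588]. For each d | 588:
  d = 1: σ(1) · 𝟙(588/1) = 1 · 1 = 1
  d = 2: σ(2) · 𝟙(588/2) = 3 · 1 = 3
  d = 3: σ(3) · 𝟙(588/3) = 4 · 1 = 4
  d = 4: σ(4) · 𝟙(588/4) = 7 · 1 = 7
  d = 6: σ(6) · 𝟙(588/6) = 12 · 1 = 12
  d = 7: σ(7) · 𝟙(588/7) = 8 · 1 = 8
  d = 12: σ(12) · 𝟙(588/12) = 28 · 1 = 28
  d = 14: σ(14) · 𝟙(588/14) = 24 · 1 = 24
  d = 21: σ(21) · 𝟙(588/21) = 32 · 1 = 32
  d = 28: σ(28) · 𝟙(588/28) = 56 · 1 = 56
  d = 42: σ(42) · 𝟙(588/42) = 96 · 1 = 96
  d = 49: σ(49) · 𝟙(588/49) = 57 · 1 = 57
  d = 84: σ(84) · 𝟙(588/84) = 224 · 1 = 224
  d = 98: σ(98) · 𝟙(588/98) = 171 · 1 = 171
  d = 147: σ(147) · 𝟙(588/147) = 228 · 1 = 228
  d = 196: σ(196) · 𝟙(588/196) = 399 · 1 = 399
  d = 294: σ(294) · 𝟙(588/294) = 684 · 1 = 684
  d = 588: σ(588) · 𝟙(588/588) = 1596 · 1 = 1596
Summing: (σ * 𝟙)(588) = 1 + 3 + 4 + 7 + 12 + 8 + 28 + 24 + 32 + 56 + 96 + 57 + 224 + 171 + 228 + 399 + 684 + 1596 = 3630.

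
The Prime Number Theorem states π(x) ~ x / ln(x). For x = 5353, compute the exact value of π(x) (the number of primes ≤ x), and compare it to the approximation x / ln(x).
π(5353) = 708;  x/ln(x) ≈ 623.50;  relative error ≈ 11.94%.

Directly count primes up to 5353: π(5353) = 708. The PNT approximation gives 5353/ln(5353) ≈ 5353/8.58541 ≈ 623.50. Relative error (π(x) − x/ln(x)) / π(x) ≈ 11.94%; the approximation is known to undercount slightly (Li(x) is a better estimate).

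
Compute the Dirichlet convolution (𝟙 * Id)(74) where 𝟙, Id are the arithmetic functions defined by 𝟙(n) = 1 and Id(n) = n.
(𝟙 * Id)(74) = 114

Divisors of 74: [1, 2, 37, 74]. For each d | 74:
  d = 1: 𝟙(1) · Id(74/1) = 1 · 74 = 74
  d = 2: 𝟙(2) · Id(74/2) = 1 · 37 = 37
  d = 37: 𝟙(37) · Id(74/37) = 1 · 2 = 2
  d = 74: 𝟙(74) · Id(74/74) = 1 · 1 = 1
Summing: (𝟙 * Id)(74) = 74 + 37 + 2 + 1 = 114.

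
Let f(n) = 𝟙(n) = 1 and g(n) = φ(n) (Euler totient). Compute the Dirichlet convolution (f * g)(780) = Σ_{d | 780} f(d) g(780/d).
(𝟙 * φ)(780) = 780

Divisors of 780: [1, 2, 3, 4, 5, 6, 10, 12, 13, 15, 20, 26, 30, 39, 52, 60, 65, 78, 130, 156, 195, 260, 390, 780]. For each d | 780:
  d = 1: 𝟙(1) · φ(780/1) = 1 · 192 = 192
  d = 2: 𝟙(2) · φ(780/2) = 1 · 96 = 96
  d = 3: 𝟙(3) · φ(780/3) = 1 · 96 = 96
  d = 4: 𝟙(4) · φ(780/4) = 1 · 96 = 96
  d = 5: 𝟙(5) · φ(780/5) = 1 · 48 = 48
  d = 6: 𝟙(6) · φ(780/6) = 1 · 48 = 48
  d = 10: 𝟙(10) · φ(780/10) = 1 · 24 = 24
  d = 12: 𝟙(12) · φ(780/12) = 1 · 48 = 48
  d = 13: 𝟙(13) · φ(780/13) = 1 · 16 = 16
  d = 15: 𝟙(15) · φ(780/15) = 1 · 24 = 24
  d = 20: 𝟙(20) · φ(780/20) = 1 · 24 = 24
  d = 26: 𝟙(26) · φ(780/26) = 1 · 8 = 8
  d = 30: 𝟙(30) · φ(780/30) = 1 · 12 = 12
  d = 39: 𝟙(39) · φ(780/39) = 1 · 8 = 8
  d = 52: 𝟙(52) · φ(780/52) = 1 · 8 = 8
  d = 60: 𝟙(60) · φ(780/60) = 1 · 12 = 12
  d = 65: 𝟙(65) · φ(780/65) = 1 · 4 = 4
  d = 78: 𝟙(78) · φ(780/78) = 1 · 4 = 4
  d = 130: 𝟙(130) · φ(780/130) = 1 · 2 = 2
  d = 156: 𝟙(156) · φ(780/156) = 1 · 4 = 4
  d = 195: 𝟙(195) · φ(780/195) = 1 · 2 = 2
  d = 260: 𝟙(260) · φ(780/260) = 1 · 2 = 2
  d = 390: 𝟙(390) · φ(780/390) = 1 · 1 = 1
  d = 780: 𝟙(780) · φ(780/780) = 1 · 1 = 1
Summing: (𝟙 * φ)(780) = 192 + 96 + 96 + 96 + 48 + 48 + 24 + 48 + 16 + 24 + 24 + 8 + 12 + 8 + 8 + 12 + 4 + 4 + 2 + 4 + 2 + 2 + 1 + 1 = 780.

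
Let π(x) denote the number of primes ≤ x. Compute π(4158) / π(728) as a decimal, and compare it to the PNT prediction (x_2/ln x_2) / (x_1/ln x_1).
π(4158)/π(728) = 572/129 ≈ 4.4341;  PNT prediction ≈ 4.5172.

π(728) = 129 and π(4158) = 572, so π(4158)/π(728) ≈ 4.4341. The PNT-predicted ratio is (4158/ln(4158)) / (728/ln(728)) ≈ 4.5172. The two agree to within a few percent, as expected.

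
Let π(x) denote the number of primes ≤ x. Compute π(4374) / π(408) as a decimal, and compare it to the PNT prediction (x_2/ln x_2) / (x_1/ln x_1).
π(4374)/π(408) = 597/79 ≈ 7.5570;  PNT prediction ≈ 7.6871.

π(408) = 79 and π(4374) = 597, so π(4374)/π(408) ≈ 7.5570. The PNT-predicted ratio is (4374/ln(4374)) / (408/ln(408)) ≈ 7.6871. The two agree to within a few percent, as expected.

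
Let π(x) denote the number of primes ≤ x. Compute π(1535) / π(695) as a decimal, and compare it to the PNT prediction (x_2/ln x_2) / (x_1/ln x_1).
π(1535)/π(695) = 242/125 ≈ 1.9360;  PNT prediction ≈ 1.9701.

π(695) = 125 and π(1535) = 242, so π(1535)/π(695) ≈ 1.9360. The PNT-predicted ratio is (1535/ln(1535)) / (695/ln(695)) ≈ 1.9701. The two agree to within a few percent, as expected.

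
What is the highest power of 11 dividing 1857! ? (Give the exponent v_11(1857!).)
v_11(1857!) = 184

Legendre's formula: v_p(n!) = Σ_{k ≥ 1} ⌊n / p^k⌋. For p = 11, n = 1857, the terms are:
  ⌊1857/11^1⌋ = ⌊1857/11⌋ = 168
  ⌊1857/11^2⌋ = ⌊1857/121⌋ = 15
  ⌊1857/11^3⌋ = ⌊1857/1331⌋ = 1
(the next term ⌊1857/11^4⌋ = 0, terminating the sum). Summing: v_11(1857!) = 168 + 15 + 1 = 184.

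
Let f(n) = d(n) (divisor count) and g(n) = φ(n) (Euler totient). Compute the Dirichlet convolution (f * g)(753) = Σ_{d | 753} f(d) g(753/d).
(d * φ)(753) = 1008

Divisors of 753: [1, 3, 251, 753]. For each d | 753:
  d = 1: d(1) · φ(753/1) = 1 · 500 = 500
  d = 3: d(3) · φ(753/3) = 2 · 250 = 500
  d = 251: d(251) · φ(753/251) = 2 · 2 = 4
  d = 753: d(753) · φ(753/753) = 4 · 1 = 4
Summing: (d * φ)(753) = 500 + 500 + 4 + 4 = 1008.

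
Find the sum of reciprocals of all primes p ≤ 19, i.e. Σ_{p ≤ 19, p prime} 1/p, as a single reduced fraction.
Σ 1/p = 14117683/9699690

π(19) = 8, so the primes ≤ 19 are [2, 3, 5, 7, 11, 13, 17, 19]. Summing 1/p over these primes: 14117683/9699690 ≈ 1.4555. Mertens estimate ln ln(19) + 0.2615 ≈ 1.3414.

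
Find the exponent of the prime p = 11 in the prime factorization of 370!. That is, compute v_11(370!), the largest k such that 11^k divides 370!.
v_11(370!) = 36

Legendre's formula: v_p(n!) = Σ_{k ≥ 1} ⌊n / p^k⌋. For p = 11, n = 370, the terms are:
  ⌊370/11^1⌋ = ⌊370/11⌋ = 33
  ⌊370/11^2⌋ = ⌊370/121⌋ = 3
(the next term ⌊370/11^3⌋ = 0, terminating the sum). Summing: v_11(370!) = 33 + 3 = 36.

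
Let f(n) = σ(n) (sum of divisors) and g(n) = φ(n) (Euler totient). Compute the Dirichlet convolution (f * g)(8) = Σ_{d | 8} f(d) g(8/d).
(σ * φ)(8) = 32

Divisors of 8: [1, 2, 4, 8]. For each d | 8:
  d = 1: σ(1) · φ(8/1) = 1 · 4 = 4
  d = 2: σ(2) · φ(8/2) = 3 · 2 = 6
  d = 4: σ(4) · φ(8/4) = 7 · 1 = 7
  d = 8: σ(8) · φ(8/8) = 15 · 1 = 15
Summing: (σ * φ)(8) = 4 + 6 + 7 + 15 = 32.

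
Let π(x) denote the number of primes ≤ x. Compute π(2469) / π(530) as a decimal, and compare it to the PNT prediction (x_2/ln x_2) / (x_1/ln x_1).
π(2469)/π(530) = 365/99 ≈ 3.6869;  PNT prediction ≈ 3.7409.

π(530) = 99 and π(2469) = 365, so π(2469)/π(530) ≈ 3.6869. The PNT-predicted ratio is (2469/ln(2469)) / (530/ln(530)) ≈ 3.7409. The two agree to within a few percent, as expected.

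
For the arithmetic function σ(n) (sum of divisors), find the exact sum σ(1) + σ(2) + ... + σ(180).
Σ_{n ≤ 180} σ(n) = 26820

Compute σ(n) for each 1 ≤ n ≤ 180: σ(1) = 1, σ(2) = 3, σ(3) = 4, σ(4) = 7, σ(5) = 6, σ(6) = 12, σ(7) = 8, σ(8) = 15, σ(9) = 13, σ(10) = 18, σ(11) = 12, σ(12) = 28, σ(13) = 14, σ(14) = 24, σ(15) = 24, σ(16) = 31, σ(17) = 18, σ(18) = 39, σ(19) = 20, σ(20) = 42, σ(21) = 32, σ(22) = 36, σ(23) = 24, σ(24) = 60, σ(25) = 31, σ(26) = 42, σ(27) = 40, σ(28) = 56, σ(29) = 30, σ(30) = 72, σ(31) = 32, σ(32) = 63, σ(33) = 48, σ(34) = 54, σ(35) = 48, σ(36) = 91, σ(37) = 38, σ(38) = 60, σ(39) = 56, σ(40) = 90, σ(41) = 42, σ(42) = 96, σ(43) = 44, σ(44) = 84, σ(45) = 78, σ(46) = 72, σ(47) = 48, σ(48) = 124, σ(49) = 57, σ(50) = 93, σ(51) = 72, σ(52) = 98, σ(53) = 54, σ(54) = 120, σ(55) = 72, σ(56) = 120, σ(57) = 80, σ(58) = 90, σ(59) = 60, σ(60) = 168, σ(61) = 62, σ(62) = 96, σ(63) = 104, σ(64) = 127, σ(65) = 84, σ(66) = 144, σ(67) = 68, σ(68) = 126, σ(69) = 96, σ(70) = 144, σ(71) = 72, σ(72) = 195, σ(73) = 74, σ(74) = 114, σ(75) = 124, σ(76) = 140, σ(77) = 96, σ(78) = 168, σ(79) = 80, σ(80) = 186, σ(81) = 121, σ(82) = 126, σ(83) = 84, σ(84) = 224, σ(85) = 108, σ(86) = 132, σ(87) = 120, σ(88) = 180, σ(89) = 90, σ(90) = 234, σ(91) = 112, σ(92) = 168, σ(93) = 128, σ(94) = 144, σ(95) = 120, σ(96) = 252, σ(97) = 98, σ(98) = 171, σ(99) = 156, σ(100) = 217, σ(101) = 102, σ(102) = 216, σ(103) = 104, σ(104) = 210, σ(105) = 192, σ(106) = 162, σ(107) = 108, σ(108) = 280, σ(109) = 110, σ(110) = 216, σ(111) = 152, σ(112) = 248, σ(113) = 114, σ(114) = 240, σ(115) = 144, σ(116) = 210, σ(117) = 182, σ(118) = 180, σ(119) = 144, σ(120) = 360, σ(121) = 133, σ(122) = 186, σ(123) = 168, σ(124) = 224, σ(125) = 156, σ(126) = 312, σ(127) = 128, σ(128) = 255, σ(129) = 176, σ(130) = 252, σ(131) = 132, σ(132) = 336, σ(133) = 160, σ(134) = 204, σ(135) = 240, σ(136) = 270, σ(137) = 138, σ(138) = 288, σ(139) = 140, σ(140) = 336, σ(141) = 192, σ(142) = 216, σ(143) = 168, σ(144) = 403, σ(145) = 180, σ(146) = 222, σ(147) = 228, σ(148) = 266, σ(149) = 150, σ(150) = 372, σ(151) = 152, σ(152) = 300, σ(153) = 234, σ(154) = 288, σ(155) = 192, σ(156) = 392, σ(157) = 158, σ(158) = 240, σ(159) = 216, σ(160) = 378, σ(161) = 192, σ(162) = 363, σ(163) = 164, σ(164) = 294, σ(165) = 288, σ(166) = 252, σ(167) = 168, σ(168) = 480, σ(169) = 183, σ(170) = 324, σ(171) = 260, σ(172) = 308, σ(173) = 174, σ(174) = 360, σ(175) = 248, σ(176) = 372, σ(177) = 240, σ(178) = 270, σ(179) = 180, σ(180) = 546. Summing all 180 values: 26820. (Average order: Σ_{n ≤ x} σ(n) ~ (π²/12) x². For x = 180, (π²/12)·180² ≈ 26647.93.)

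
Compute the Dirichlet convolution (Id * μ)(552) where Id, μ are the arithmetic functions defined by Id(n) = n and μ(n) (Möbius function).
(Id * μ)(552) = 176

Divisors of 552: [1, 2, 3, 4, 6, 8, 12, 23, 24, 46, 69, 92, 138, 184, 276, 552]. For each d | 552:
  d = 1: Id(1) · μ(552/1) = 1 · 0 = 0
  d = 2: Id(2) · μ(552/2) = 2 · 0 = 0
  d = 3: Id(3) · μ(552/3) = 3 · 0 = 0
  d = 4: Id(4) · μ(552/4) = 4 · -1 = -4
  d = 6: Id(6) · μ(552/6) = 6 · 0 = 0
  d = 8: Id(8) · μ(552/8) = 8 · 1 = 8
  d = 12: Id(12) · μ(552/12) = 12 · 1 = 12
  d = 23: Id(23) · μ(552/23) = 23 · 0 = 0
  d = 24: Id(24) · μ(552/24) = 24 · -1 = -24
  d = 46: Id(46) · μ(552/46) = 46 · 0 = 0
  d = 69: Id(69) · μ(552/69) = 69 · 0 = 0
  d = 92: Id(92) · μ(552/92) = 92 · 1 = 92
  d = 138: Id(138) · μ(552/138) = 138 · 0 = 0
  d = 184: Id(184) · μ(552/184) = 184 · -1 = -184
  d = 276: Id(276) · μ(552/276) = 276 · -1 = -276
  d = 552: Id(552) · μ(552/552) = 552 · 1 = 552
Summing: (Id * μ)(552) = 0 + 0 + 0 + -4 + 0 + 8 + 12 + 0 + -24 + 0 + 0 + 92 + 0 + -184 + -276 + 552 = 176.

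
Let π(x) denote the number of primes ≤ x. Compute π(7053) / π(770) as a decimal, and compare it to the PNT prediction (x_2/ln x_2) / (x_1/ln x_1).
π(7053)/π(770) = 906/136 ≈ 6.6618;  PNT prediction ≈ 6.8703.

π(770) = 136 and π(7053) = 906, so π(7053)/π(770) ≈ 6.6618. The PNT-predicted ratio is (7053/ln(7053)) / (770/ln(770)) ≈ 6.8703. The two agree to within a few percent, as expected.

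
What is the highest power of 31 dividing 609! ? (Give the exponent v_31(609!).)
v_31(609!) = 19

Legendre's formula: v_p(n!) = Σ_{k ≥ 1} ⌊n / p^k⌋. For p = 31, n = 609, the terms are:
  ⌊609/31^1⌋ = ⌊609/31⌋ = 19
(the next term ⌊609/31^2⌋ = 0, terminating the sum). Summing: v_31(609!) = 19 = 19.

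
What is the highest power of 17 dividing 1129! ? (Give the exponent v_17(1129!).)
v_17(1129!) = 69

Legendre's formula: v_p(n!) = Σ_{k ≥ 1} ⌊n / p^k⌋. For p = 17, n = 1129, the terms are:
  ⌊1129/17^1⌋ = ⌊1129/17⌋ = 66
  ⌊1129/17^2⌋ = ⌊1129/289⌋ = 3
(the next term ⌊1129/17^3⌋ = 0, terminating the sum). Summing: v_17(1129!) = 66 + 3 = 69.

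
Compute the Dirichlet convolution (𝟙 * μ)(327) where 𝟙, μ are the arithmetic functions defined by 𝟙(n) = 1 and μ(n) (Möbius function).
(𝟙 * μ)(327) = 0

Divisors of 327: [1, 3, 109, 327]. For each d | 327:
  d = 1: 𝟙(1) · μ(327/1) = 1 · 1 = 1
  d = 3: 𝟙(3) · μ(327/3) = 1 · -1 = -1
  d = 109: 𝟙(109) · μ(327/109) = 1 · -1 = -1
  d = 327: 𝟙(327) · μ(327/327) = 1 · 1 = 1
Summing: (𝟙 * μ)(327) = 1 + -1 + -1 + 1 = 0.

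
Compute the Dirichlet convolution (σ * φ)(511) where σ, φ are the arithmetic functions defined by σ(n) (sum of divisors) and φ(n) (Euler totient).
(σ * φ)(511) = 2044

Divisors of 511: [1, 7, 73, 511]. For each d | 511:
  d = 1: σ(1) · φ(511/1) = 1 · 432 = 432
  d = 7: σ(7) · φ(511/7) = 8 · 72 = 576
  d = 73: σ(73) · φ(511/73) = 74 · 6 = 444
  d = 511: σ(511) · φ(511/511) = 592 · 1 = 592
Summing: (σ * φ)(511) = 432 + 576 + 444 + 592 = 2044.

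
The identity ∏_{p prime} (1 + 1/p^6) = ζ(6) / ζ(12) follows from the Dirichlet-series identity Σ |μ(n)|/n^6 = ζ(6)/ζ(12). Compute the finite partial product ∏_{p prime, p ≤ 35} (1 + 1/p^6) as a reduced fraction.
∏ = 27817995139941732182652708678753385001734002671757520/27350499395438163022926501194256392285250955967934357

The primes p ≤ 35 are [2, 3, 5, 7, 11, 13, 17, 19, 23, 29, 31]. For each, (1 + 1/p^6) = (p^6 + 1)/p^6. Multiplying these fractions over p ∈ [2, 3, 5, 7, 11, 13, 17, 19, 23, 29, 31] gives 27817995139941732182652708678753385001734002671757520/27350499395438163022926501194256392285250955967934357. (In the limit P → ∞ this tends to ζ(6)/ζ(12).)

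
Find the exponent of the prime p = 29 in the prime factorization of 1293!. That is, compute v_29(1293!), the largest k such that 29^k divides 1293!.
v_29(1293!) = 45

Legendre's formula: v_p(n!) = Σ_{k ≥ 1} ⌊n / p^k⌋. For p = 29, n = 1293, the terms are:
  ⌊1293/29^1⌋ = ⌊1293/29⌋ = 44
  ⌊1293/29^2⌋ = ⌊1293/841⌋ = 1
(the next term ⌊1293/29^3⌋ = 0, terminating the sum). Summing: v_29(1293!) = 44 + 1 = 45.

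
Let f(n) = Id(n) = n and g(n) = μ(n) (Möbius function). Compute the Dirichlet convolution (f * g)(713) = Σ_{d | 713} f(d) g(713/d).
(Id * μ)(713) = 660

Divisors of 713: [1, 23, 31, 713]. For each d | 713:
  d = 1: Id(1) · μ(713/1) = 1 · 1 = 1
  d = 23: Id(23) · μ(713/23) = 23 · -1 = -23
  d = 31: Id(31) · μ(713/31) = 31 · -1 = -31
  d = 713: Id(713) · μ(713/713) = 713 · 1 = 713
Summing: (Id * μ)(713) = 1 + -23 + -31 + 713 = 660.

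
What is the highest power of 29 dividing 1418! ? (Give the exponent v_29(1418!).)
v_29(1418!) = 49

Legendre's formula: v_p(n!) = Σ_{k ≥ 1} ⌊n / p^k⌋. For p = 29, n = 1418, the terms are:
  ⌊1418/29^1⌋ = ⌊1418/29⌋ = 48
  ⌊1418/29^2⌋ = ⌊1418/841⌋ = 1
(the next term ⌊1418/29^3⌋ = 0, terminating the sum). Summing: v_29(1418!) = 48 + 1 = 49.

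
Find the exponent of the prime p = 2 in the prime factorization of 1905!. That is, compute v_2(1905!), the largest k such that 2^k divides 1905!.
v_2(1905!) = 1898

Legendre's formula: v_p(n!) = Σ_{k ≥ 1} ⌊n / p^k⌋. For p = 2, n = 1905, the terms are:
  ⌊1905/2^1⌋ = ⌊1905/2⌋ = 952
  ⌊1905/2^2⌋ = ⌊1905/4⌋ = 476
  ⌊1905/2^3⌋ = ⌊1905/8⌋ = 238
  ⌊1905/2^4⌋ = ⌊1905/16⌋ = 119
  ⌊1905/2^5⌋ = ⌊1905/32⌋ = 59
  ⌊1905/2^6⌋ = ⌊1905/64⌋ = 29
  ⌊1905/2^7⌋ = ⌊1905/128⌋ = 14
  ⌊1905/2^8⌋ = ⌊1905/256⌋ = 7
  ⌊1905/2^9⌋ = ⌊1905/512⌋ = 3
  ⌊1905/2^10⌋ = ⌊1905/1024⌋ = 1
(the next term ⌊1905/2^11⌋ = 0, terminating the sum). Summing: v_2(1905!) = 952 + 476 + 238 + 119 + 59 + 29 + 14 + 7 + 3 + 1 = 1898.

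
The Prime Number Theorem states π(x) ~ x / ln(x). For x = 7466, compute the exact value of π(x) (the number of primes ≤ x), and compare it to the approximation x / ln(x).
π(7466) = 945;  x/ln(x) ≈ 837.17;  relative error ≈ 11.41%.

Directly count primes up to 7466: π(7466) = 945. The PNT approximation gives 7466/ln(7466) ≈ 7466/8.91811 ≈ 837.17. Relative error (π(x) − x/ln(x)) / π(x) ≈ 11.41%; the approximation is known to undercount slightly (Li(x) is a better estimate).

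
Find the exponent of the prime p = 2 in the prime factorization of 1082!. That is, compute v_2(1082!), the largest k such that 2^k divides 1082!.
v_2(1082!) = 1077

Legendre's formula: v_p(n!) = Σ_{k ≥ 1} ⌊n / p^k⌋. For p = 2, n = 1082, the terms are:
  ⌊1082/2^1⌋ = ⌊1082/2⌋ = 541
  ⌊1082/2^2⌋ = ⌊1082/4⌋ = 270
  ⌊1082/2^3⌋ = ⌊1082/8⌋ = 135
  ⌊1082/2^4⌋ = ⌊1082/16⌋ = 67
  ⌊1082/2^5⌋ = ⌊1082/32⌋ = 33
  ⌊1082/2^6⌋ = ⌊1082/64⌋ = 16
  ⌊1082/2^7⌋ = ⌊1082/128⌋ = 8
  ⌊1082/2^8⌋ = ⌊1082/256⌋ = 4
  ⌊1082/2^9⌋ = ⌊1082/512⌋ = 2
  ⌊1082/2^10⌋ = ⌊1082/1024⌋ = 1
(the next term ⌊1082/2^11⌋ = 0, terminating the sum). Summing: v_2(1082!) = 541 + 270 + 135 + 67 + 33 + 16 + 8 + 4 + 2 + 1 = 1077.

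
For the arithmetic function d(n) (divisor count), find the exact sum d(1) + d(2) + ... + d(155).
Σ_{n ≤ 155} d(n) = 808

Compute d(n) for each 1 ≤ n ≤ 155: d(1) = 1, d(2) = 2, d(3) = 2, d(4) = 3, d(5) = 2, d(6) = 4, d(7) = 2, d(8) = 4, d(9) = 3, d(10) = 4, d(11) = 2, d(12) = 6, d(13) = 2, d(14) = 4, d(15) = 4, d(16) = 5, d(17) = 2, d(18) = 6, d(19) = 2, d(20) = 6, d(21) = 4, d(22) = 4, d(23) = 2, d(24) = 8, d(25) = 3, d(26) = 4, d(27) = 4, d(28) = 6, d(29) = 2, d(30) = 8, d(31) = 2, d(32) = 6, d(33) = 4, d(34) = 4, d(35) = 4, d(36) = 9, d(37) = 2, d(38) = 4, d(39) = 4, d(40) = 8, d(41) = 2, d(42) = 8, d(43) = 2, d(44) = 6, d(45) = 6, d(46) = 4, d(47) = 2, d(48) = 10, d(49) = 3, d(50) = 6, d(51) = 4, d(52) = 6, d(53) = 2, d(54) = 8, d(55) = 4, d(56) = 8, d(57) = 4, d(58) = 4, d(59) = 2, d(60) = 12, d(61) = 2, d(62) = 4, d(63) = 6, d(64) = 7, d(65) = 4, d(66) = 8, d(67) = 2, d(68) = 6, d(69) = 4, d(70) = 8, d(71) = 2, d(72) = 12, d(73) = 2, d(74) = 4, d(75) = 6, d(76) = 6, d(77) = 4, d(78) = 8, d(79) = 2, d(80) = 10, d(81) = 5, d(82) = 4, d(83) = 2, d(84) = 12, d(85) = 4, d(86) = 4, d(87) = 4, d(88) = 8, d(89) = 2, d(90) = 12, d(91) = 4, d(92) = 6, d(93) = 4, d(94) = 4, d(95) = 4, d(96) = 12, d(97) = 2, d(98) = 6, d(99) = 6, d(100) = 9, d(101) = 2, d(102) = 8, d(103) = 2, d(104) = 8, d(105) = 8, d(106) = 4, d(107) = 2, d(108) = 12, d(109) = 2, d(110) = 8, d(111) = 4, d(112) = 10, d(113) = 2, d(114) = 8, d(115) = 4, d(116) = 6, d(117) = 6, d(118) = 4, d(119) = 4, d(120) = 16, d(121) = 3, d(122) = 4, d(123) = 4, d(124) = 6, d(125) = 4, d(126) = 12, d(127) = 2, d(128) = 8, d(129) = 4, d(130) = 8, d(131) = 2, d(132) = 12, d(133) = 4, d(134) = 4, d(135) = 8, d(136) = 8, d(137) = 2, d(138) = 8, d(139) = 2, d(140) = 12, d(141) = 4, d(142) = 4, d(143) = 4, d(144) = 15, d(145) = 4, d(146) = 4, d(147) = 6, d(148) = 6, d(149) = 2, d(150) = 12, d(151) = 2, d(152) = 8, d(153) = 6, d(154) = 8, d(155) = 4. Summing all 155 values: 808. (Dirichlet's divisor formula: Σ_{n ≤ x} d(n) = x ln(x) + (2γ − 1) x + O(√x). For x = 155, the asymptotic estimate is ≈ 805.67.)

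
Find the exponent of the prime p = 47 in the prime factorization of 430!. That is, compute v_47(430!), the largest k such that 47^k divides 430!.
v_47(430!) = 9

Legendre's formula: v_p(n!) = Σ_{k ≥ 1} ⌊n / p^k⌋. For p = 47, n = 430, the terms are:
  ⌊430/47^1⌋ = ⌊430/47⌋ = 9
(the next term ⌊430/47^2⌋ = 0, terminating the sum). Summing: v_47(430!) = 9 = 9.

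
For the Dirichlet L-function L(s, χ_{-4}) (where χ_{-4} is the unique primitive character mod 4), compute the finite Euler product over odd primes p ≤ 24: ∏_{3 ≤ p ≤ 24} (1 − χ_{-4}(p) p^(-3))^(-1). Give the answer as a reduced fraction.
∏ = 177358697820836675/183046656872153088

The odd primes p ≤ 24 are [3, 5, 7, 11, 13, 17, 19, 23]. For each, χ(p) = 1 if p ≡ 1 mod 4, χ(p) = −1 if p ≡ 3 mod 4. Taking (1 − χ(p)/p^3)^(-1) = p^3/(p^3 − χ(p)): (1 − (-1)/3^3)^(-1) · (1 − (1)/5^3)^(-1) · (1 − (-1)/7^3)^(-1) · (1 − (-1)/11^3)^(-1) · (1 − (1)/13^3)^(-1) · (1 − (1)/17^3)^(-1) · (1 − (-1)/19^3)^(-1) · (1 − (-1)/23^3)^(-1) = 177358697820836675/183046656872153088.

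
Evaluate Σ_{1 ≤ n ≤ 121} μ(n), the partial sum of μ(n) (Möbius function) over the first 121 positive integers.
Σ_{n ≤ 121} μ(n) = -3

Compute μ(n) for each 1 ≤ n ≤ 121: μ(1) = 1, μ(2) = -1, μ(3) = -1, μ(4) = 0, μ(5) = -1, μ(6) = 1, μ(7) = -1, μ(8) = 0, μ(9) = 0, μ(10) = 1, μ(11) = -1, μ(12) = 0, μ(13) = -1, μ(14) = 1, μ(15) = 1, μ(16) = 0, μ(17) = -1, μ(18) = 0, μ(19) = -1, μ(20) = 0, μ(21) = 1, μ(22) = 1, μ(23) = -1, μ(24) = 0, μ(25) = 0, μ(26) = 1, μ(27) = 0, μ(28) = 0, μ(29) = -1, μ(30) = -1, μ(31) = -1, μ(32) = 0, μ(33) = 1, μ(34) = 1, μ(35) = 1, μ(36) = 0, μ(37) = -1, μ(38) = 1, μ(39) = 1, μ(40) = 0, μ(41) = -1, μ(42) = -1, μ(43) = -1, μ(44) = 0, μ(45) = 0, μ(46) = 1, μ(47) = -1, μ(48) = 0, μ(49) = 0, μ(50) = 0, μ(51) = 1, μ(52) = 0, μ(53) = -1, μ(54) = 0, μ(55) = 1, μ(56) = 0, μ(57) = 1, μ(58) = 1, μ(59) = -1, μ(60) = 0, μ(61) = -1, μ(62) = 1, μ(63) = 0, μ(64) = 0, μ(65) = 1, μ(66) = -1, μ(67) = -1, μ(68) = 0, μ(69) = 1, μ(70) = -1, μ(71) = -1, μ(72) = 0, μ(73) = -1, μ(74) = 1, μ(75) = 0, μ(76) = 0, μ(77) = 1, μ(78) = -1, μ(79) = -1, μ(80) = 0, μ(81) = 0, μ(82) = 1, μ(83) = -1, μ(84) = 0, μ(85) = 1, μ(86) = 1, μ(87) = 1, μ(88) = 0, μ(89) = -1, μ(90) = 0, μ(91) = 1, μ(92) = 0, μ(93) = 1, μ(94) = 1, μ(95) = 1, μ(96) = 0, μ(97) = -1, μ(98) = 0, μ(99) = 0, μ(100) = 0, μ(101) = -1, μ(102) = -1, μ(103) = -1, μ(104) = 0, μ(105) = -1, μ(106) = 1, μ(107) = -1, μ(108) = 0, μ(109) = -1, μ(110) = -1, μ(111) = 1, μ(112) = 0, μ(113) = -1, μ(114) = -1, μ(115) = 1, μ(116) = 0, μ(117) = 0, μ(118) = 1, μ(119) = 1, μ(120) = 0, μ(121) = 0. Summing all 121 values: -3. (Mertens function M(x) = Σ_{n ≤ x} μ(n); on average M(x) should be small (PNT ⟺ M(x) = o(x)).)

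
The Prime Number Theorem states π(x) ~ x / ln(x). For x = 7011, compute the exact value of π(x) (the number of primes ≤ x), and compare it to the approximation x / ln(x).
π(7011) = 901;  x/ln(x) ≈ 791.74;  relative error ≈ 12.13%.

Directly count primes up to 7011: π(7011) = 901. The PNT approximation gives 7011/ln(7011) ≈ 7011/8.85524 ≈ 791.74. Relative error (π(x) − x/ln(x)) / π(x) ≈ 12.13%; the approximation is known to undercount slightly (Li(x) is a better estimate).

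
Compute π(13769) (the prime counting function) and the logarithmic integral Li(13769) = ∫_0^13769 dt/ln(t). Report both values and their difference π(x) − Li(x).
π(13769) = 1629;  Li(13769) ≈ 1648.04;  π(x) − Li(x) ≈ -19.04.

Direct count of primes ≤ 13769 gives π(13769) = 1629. Numerical evaluation of the logarithmic integral gives Li(13769) ≈ 1648.04. The difference π(x) − Li(x) ≈ -19.04 is typically negative for small/moderate x (Li(x) overestimates), though Littlewood's theorem shows this sign changes infinitely often.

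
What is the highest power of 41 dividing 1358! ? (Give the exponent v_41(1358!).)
v_41(1358!) = 33

Legendre's formula: v_p(n!) = Σ_{k ≥ 1} ⌊n / p^k⌋. For p = 41, n = 1358, the terms are:
  ⌊1358/41^1⌋ = ⌊1358/41⌋ = 33
(the next term ⌊1358/41^2⌋ = 0, terminating the sum). Summing: v_41(1358!) = 33 = 33.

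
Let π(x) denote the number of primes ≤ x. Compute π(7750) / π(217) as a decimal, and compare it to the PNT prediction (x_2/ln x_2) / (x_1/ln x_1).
π(7750)/π(217) = 982/47 ≈ 20.8936;  PNT prediction ≈ 21.4550.

π(217) = 47 and π(7750) = 982, so π(7750)/π(217) ≈ 20.8936. The PNT-predicted ratio is (7750/ln(7750)) / (217/ln(217)) ≈ 21.4550. The two agree to within a few percent, as expected.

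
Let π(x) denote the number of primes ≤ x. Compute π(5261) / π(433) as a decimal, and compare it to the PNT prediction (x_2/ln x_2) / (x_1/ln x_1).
π(5261)/π(433) = 698/84 ≈ 8.3095;  PNT prediction ≈ 8.6087.

π(433) = 84 and π(5261) = 698, so π(5261)/π(433) ≈ 8.3095. The PNT-predicted ratio is (5261/ln(5261)) / (433/ln(433)) ≈ 8.6087. The two agree to within a few percent, as expected.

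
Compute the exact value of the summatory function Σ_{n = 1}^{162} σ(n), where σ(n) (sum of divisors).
Σ_{n ≤ 162} σ(n) = 21709

Compute σ(n) for each 1 ≤ n ≤ 162: σ(1) = 1, σ(2) = 3, σ(3) = 4, σ(4) = 7, σ(5) = 6, σ(6) = 12, σ(7) = 8, σ(8) = 15, σ(9) = 13, σ(10) = 18, σ(11) = 12, σ(12) = 28, σ(13) = 14, σ(14) = 24, σ(15) = 24, σ(16) = 31, σ(17) = 18, σ(18) = 39, σ(19) = 20, σ(20) = 42, σ(21) = 32, σ(22) = 36, σ(23) = 24, σ(24) = 60, σ(25) = 31, σ(26) = 42, σ(27) = 40, σ(28) = 56, σ(29) = 30, σ(30) = 72, σ(31) = 32, σ(32) = 63, σ(33) = 48, σ(34) = 54, σ(35) = 48, σ(36) = 91, σ(37) = 38, σ(38) = 60, σ(39) = 56, σ(40) = 90, σ(41) = 42, σ(42) = 96, σ(43) = 44, σ(44) = 84, σ(45) = 78, σ(46) = 72, σ(47) = 48, σ(48) = 124, σ(49) = 57, σ(50) = 93, σ(51) = 72, σ(52) = 98, σ(53) = 54, σ(54) = 120, σ(55) = 72, σ(56) = 120, σ(57) = 80, σ(58) = 90, σ(59) = 60, σ(60) = 168, σ(61) = 62, σ(62) = 96, σ(63) = 104, σ(64) = 127, σ(65) = 84, σ(66) = 144, σ(67) = 68, σ(68) = 126, σ(69) = 96, σ(70) = 144, σ(71) = 72, σ(72) = 195, σ(73) = 74, σ(74) = 114, σ(75) = 124, σ(76) = 140, σ(77) = 96, σ(78) = 168, σ(79) = 80, σ(80) = 186, σ(81) = 121, σ(82) = 126, σ(83) = 84, σ(84) = 224, σ(85) = 108, σ(86) = 132, σ(87) = 120, σ(88) = 180, σ(89) = 90, σ(90) = 234, σ(91) = 112, σ(92) = 168, σ(93) = 128, σ(94) = 144, σ(95) = 120, σ(96) = 252, σ(97) = 98, σ(98) = 171, σ(99) = 156, σ(100) = 217, σ(101) = 102, σ(102) = 216, σ(103) = 104, σ(104) = 210, σ(105) = 192, σ(106) = 162, σ(107) = 108, σ(108) = 280, σ(109) = 110, σ(110) = 216, σ(111) = 152, σ(112) = 248, σ(113) = 114, σ(114) = 240, σ(115) = 144, σ(116) = 210, σ(117) = 182, σ(118) = 180, σ(119) = 144, σ(120) = 360, σ(121) = 133, σ(122) = 186, σ(123) = 168, σ(124) = 224, σ(125) = 156, σ(126) = 312, σ(127) = 128, σ(128) = 255, σ(129) = 176, σ(130) = 252, σ(131) = 132, σ(132) = 336, σ(133) = 160, σ(134) = 204, σ(135) = 240, σ(136) = 270, σ(137) = 138, σ(138) = 288, σ(139) = 140, σ(140) = 336, σ(141) = 192, σ(142) = 216, σ(143) = 168, σ(144) = 403, σ(145) = 180, σ(146) = 222, σ(147) = 228, σ(148) = 266, σ(149) = 150, σ(150) = 372, σ(151) = 152, σ(152) = 300, σ(153) = 234, σ(154) = 288, σ(155) = 192, σ(156) = 392, σ(157) = 158, σ(158) = 240, σ(159) = 216, σ(160) = 378, σ(161) = 192, σ(162) = 363. Summing all 162 values: 21709. (Average order: Σ_{n ≤ x} σ(n) ~ (π²/12) x². For x = 162, (π²/12)·162² ≈ 21584.82.)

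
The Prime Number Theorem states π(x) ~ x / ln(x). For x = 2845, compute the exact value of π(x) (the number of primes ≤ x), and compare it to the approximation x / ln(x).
π(2845) = 413;  x/ln(x) ≈ 357.71;  relative error ≈ 13.39%.

Directly count primes up to 2845: π(2845) = 413. The PNT approximation gives 2845/ln(2845) ≈ 2845/7.95332 ≈ 357.71. Relative error (π(x) − x/ln(x)) / π(x) ≈ 13.39%; the approximation is known to undercount slightly (Li(x) is a better estimate).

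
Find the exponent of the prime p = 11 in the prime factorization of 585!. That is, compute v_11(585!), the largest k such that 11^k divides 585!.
v_11(585!) = 57

Legendre's formula: v_p(n!) = Σ_{k ≥ 1} ⌊n / p^k⌋. For p = 11, n = 585, the terms are:
  ⌊585/11^1⌋ = ⌊585/11⌋ = 53
  ⌊585/11^2⌋ = ⌊585/121⌋ = 4
(the next term ⌊585/11^3⌋ = 0, terminating the sum). Summing: v_11(585!) = 53 + 4 = 57.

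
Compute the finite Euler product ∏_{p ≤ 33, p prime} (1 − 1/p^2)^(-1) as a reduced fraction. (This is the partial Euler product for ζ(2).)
∏ = 82920037520482019/50722704772300800

The primes p ≤ 33 are [2, 3, 5, 7, 11, 13, 17, 19, 23, 29, 31]. For each prime, (1 − 1/p^2)^(-1) = p^2 / (p^2 − 1). The product is (1 − 1/2^2)^(-1), (1 − 1/3^2)^(-1), (1 − 1/5^2)^(-1), (1 − 1/7^2)^(-1), (1 − 1/11^2)^(-1), (1 − 1/13^2)^(-1), (1 − 1/17^2)^(-1), (1 − 1/19^2)^(-1), (1 − 1/23^2)^(-1), (1 − 1/29^2)^(-1), (1 − 1/31^2)^(-1) = ∏ p^2 / (p^2 − 1) = 82920037520482019/50722704772300800.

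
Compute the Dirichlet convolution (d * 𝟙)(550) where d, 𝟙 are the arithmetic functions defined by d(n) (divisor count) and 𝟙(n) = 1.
(d * 𝟙)(550) = 54

Divisors of 550: [1, 2, 5, 10, 11, 22, 25, 50, 55, 110, 275, 550]. For each d | 550:
  d = 1: d(1) · 𝟙(550/1) = 1 · 1 = 1
  d = 2: d(2) · 𝟙(550/2) = 2 · 1 = 2
  d = 5: d(5) · 𝟙(550/5) = 2 · 1 = 2
  d = 10: d(10) · 𝟙(550/10) = 4 · 1 = 4
  d = 11: d(11) · 𝟙(550/11) = 2 · 1 = 2
  d = 22: d(22) · 𝟙(550/22) = 4 · 1 = 4
  d = 25: d(25) · 𝟙(550/25) = 3 · 1 = 3
  d = 50: d(50) · 𝟙(550/50) = 6 · 1 = 6
  d = 55: d(55) · 𝟙(550/55) = 4 · 1 = 4
  d = 110: d(110) · 𝟙(550/110) = 8 · 1 = 8
  d = 275: d(275) · 𝟙(550/275) = 6 · 1 = 6
  d = 550: d(550) · 𝟙(550/550) = 12 · 1 = 12
Summing: (d * 𝟙)(550) = 1 + 2 + 2 + 4 + 2 + 4 + 3 + 6 + 4 + 8 + 6 + 12 = 54.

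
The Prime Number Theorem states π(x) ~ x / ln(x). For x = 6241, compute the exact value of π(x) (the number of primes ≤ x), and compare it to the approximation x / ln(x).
π(6241) = 811;  x/ln(x) ≈ 714.16;  relative error ≈ 11.94%.

Directly count primes up to 6241: π(6241) = 811. The PNT approximation gives 6241/ln(6241) ≈ 6241/8.73890 ≈ 714.16. Relative error (π(x) − x/ln(x)) / π(x) ≈ 11.94%; the approximation is known to undercount slightly (Li(x) is a better estimate).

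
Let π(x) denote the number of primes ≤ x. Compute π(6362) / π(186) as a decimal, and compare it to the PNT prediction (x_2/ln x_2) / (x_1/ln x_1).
π(6362)/π(186) = 829/42 ≈ 19.7381;  PNT prediction ≈ 20.4089.

π(186) = 42 and π(6362) = 829, so π(6362)/π(186) ≈ 19.7381. The PNT-predicted ratio is (6362/ln(6362)) / (186/ln(186)) ≈ 20.4089. The two agree to within a few percent, as expected.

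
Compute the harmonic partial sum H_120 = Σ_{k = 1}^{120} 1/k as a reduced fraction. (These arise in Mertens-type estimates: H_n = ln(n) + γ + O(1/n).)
H_120 = 18661952910524692834612799443020757786224277983797/3475956553913558034594585593659201286533187398464

Direct summation: H_120 = 1 + 1/2 + ... + 1/120. The least common denominator is lcm(1, ..., 120) = 955888052326228459513511038256280353796626534577600; over this denominator the numerator is 955888052326228459513511038256280353796626534577600 + 477944026163114229756755519128140176898313267288800 + 318629350775409486504503679418760117932208844859200 + 238972013081557114878377759564070088449156633644400 + 191177610465245691902702207651256070759325306915520 + 159314675387704743252251839709380058966104422429600 + 136555436046604065644787291179468621970946647796800 + 119486006540778557439188879782035044224578316822200 + 106209783591803162168167893139586705977402948286400 + 95588805232622845951351103825628035379662653457760 + 86898913847838950864864639841480032163329684961600 + 79657337693852371626125919854690029483052211214800 + 73529850178940650731808541404329257984355887275200 + 68277718023302032822393645589734310985473323898400 + 63725870155081897300900735883752023586441768971840 + 59743003270389278719594439891017522112289158411100 + 56228708960366379971383002250369432576272149092800 + 53104891795901581084083946569793352988701474143200 + 50309897490854129448079528329277913357717186030400 + 47794402616311422975675551912814017689831326728880 + 45518478682201355214929097059822873990315549265600 + 43449456923919475432432319920740016081664842480800 + 41560350101140367804935262532881754512896805851200 + 39828668846926185813062959927345014741526105607400 + 38235522093049138380540441530251214151865061383104 + 36764925089470325365904270702164628992177943637600 + 35403261197267720722722631046528901992467649428800 + 34138859011651016411196822794867155492736661949200 + 32961656976766498603914173732975184613676777054400 + 31862935077540948650450367941876011793220884485920 + 30835098462136401919790678653428398509568597889600 + 29871501635194639359797219945508761056144579205550 + 28966304615946316954954879947160010721109894987200 + 28114354480183189985691501125184716288136074546400 + 27311087209320813128957458235893724394189329559360 + 26552445897950790542041973284896676494350737071600 + 25834812225033201608473271304223793345854771204800 + 25154948745427064724039764164638956678858593015200 + 24509950059646883577269513801443085994785295758400 + 23897201308155711487837775956407008844915663364440 + 23314342739664108768622220445275130580405525233600 + 22759239341100677607464548529911436995157774632800 + 22229954705261126965430489261773961716200617083200 + 21724728461959737716216159960370008040832421240400 + 21241956718360632433633578627917341195480589657280 + 20780175050570183902467631266440877256448402925600 + 20338043666515499138585341239495326676523968820800 + 19914334423463092906531479963672507370763052803700 + 19507919435229152234969613025638374567278092542400 + 19117761046524569190270220765125607075932530691552 + 18742902986788793323794334083456477525424049697600 + 18382462544735162682952135351082314496088971818800 + 18035623628796763387047378080307176486728802539200 + 17701630598633860361361315523264450996233824714400 + 17379782769567790172972927968296006432665936992320 + 17069429505825508205598411397433577746368330974600 + 16769965830284709816026509443092637785905728676800 + 16480828488383249301957086866487592306838388527200 + 16201492412308956940906966750106446674519093806400 + 15931467538770474325225183970938005896610442242960 + 15670295939774237041205098987807874652403713681600 + 15417549231068200959895339326714199254784298944800 + 15172826227400451738309699019940957996771849755200 + 14935750817597319679898609972754380528072289602775 + 14705970035788130146361708280865851596871177455040 + 14483152307973158477477439973580005360554947493600 + 14266985855615350141992702063526572444725769172800 + 14057177240091594992845750562592358144068037273200 + 13853450033713455934978420844293918170965601950400 + 13655543604660406564478729117946862197094664779680 + 13463212004594767035401563919102540194318683585600 + 13276222948975395271020986642448338247175368535800 + 13094356881181211774157685455565484298583925131200 + 12917406112516600804236635652111896672927385602400 + 12745174031016379460180147176750404717288353794368 + 12577474372713532362019882082319478339429296507600 + 12414130549691278694980662834497147451904240708800 + 12254975029823441788634756900721542997392647879200 + 12099848763623145057133051117168105744261095374400 + 11948600654077855743918887978203504422457831682220 + 11801087065755906907574210348842967330822549809600 + 11657171369832054384311110222637565290202762616800 + 11516723522002752524259169135617835587911163067200 + 11379619670550338803732274264955718497578887316400 + 11245741792073275994276600450073886515254429818560 + 11114977352630563482715244630886980858100308541600 + 10987218992255499534638057910991728204558925684800 + 10862364230979868858108079980185004020416210620200 + 10740315194676724264196753238834610716816028478400 + 10620978359180316216816789313958670597740294828640 + 10504264311277235818829791629189893997765126753600 + 10390087525285091951233815633220438628224201462800 + 10278366154045467306596892884476132836522865963200 + 10169021833257749569292670619747663338261984410400 + 10061979498170825889615905665855582671543437206080 + 9957167211731546453265739981836253685381526401850 + 9854516003363179994984649878930725296872438500800 + 9753959717614576117484806512819187283639046271200 + 9655434871982105651651626649053336907036631662400 + 9558880523262284595135110382562803537966265345776 + 9464238141843846133797138992636439146501252817600 + 9371451493394396661897167041728238762712024848800 + 9280466527439111257412728526760003434918704219200 + 9191231272367581341476067675541157248044485909400 + 9103695736440271042985819411964574798063109853120 + 9017811814398381693523689040153588243364401269600 + 8933533199310546350593561105198881811183425556800 + 8850815299316930180680657761632225498116912357200 + 8769615158956224399206523286754865631161711326400 + 8689891384783895086486463984148003216332968496160 + 8611604075011067202824423768074597781951590401600 + 8534714752912754102799205698716788873184165487300 + 8459186303771933270031071135011330564571916235200 + 8384982915142354908013254721546318892952864338400 + 8312070020228073560987052506576350902579361170240 + 8240414244191624650978543433243796153419194263600 + 8169983353215627859089837933814361998261765252800 + 8100746206154478470453483375053223337259546903200 + 8032672708623768567340428892909918939467449870400 + 7965733769385237162612591985469002948305221121480 = 5132037050394290529518519846830708391211676445544175, so H_120 = 5132037050394290529518519846830708391211676445544175/955888052326228459513511038256280353796626534577600; reducing by gcd(5132037050394290529518519846830708391211676445544175, 955888052326228459513511038256280353796626534577600) = 275 gives 18661952910524692834612799443020757786224277983797/3475956553913558034594585593659201286533187398464 ≈ 5.36887. (The PNT-adjacent estimate ln(120) + γ ≈ 5.36471 matches within O(1/n).)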